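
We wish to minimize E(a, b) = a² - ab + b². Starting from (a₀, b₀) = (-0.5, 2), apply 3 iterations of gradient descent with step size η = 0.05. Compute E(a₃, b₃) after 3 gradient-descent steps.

∇E = (2a - b, -a + 2b)
Step 1: at (-0.5, 2), ∇E = (-3, 4.5) → (-0.5, 2) − 0.05·(-3, 4.5) = (-0.35, 1.775)
Step 2: at (-0.35, 1.775), ∇E = (-2.475, 3.9) → (-0.35, 1.775) − 0.05·(-2.475, 3.9) = (-0.22625, 1.58)
Step 3: at (-0.22625, 1.58), ∇E = (-2.0325, 3.38625) → (-0.22625, 1.58) − 0.05·(-2.0325, 3.38625) = (-0.124625, 1.4106875)
E(-0.124625, 1.4106875) = 2.18137754296875

2.18137754296875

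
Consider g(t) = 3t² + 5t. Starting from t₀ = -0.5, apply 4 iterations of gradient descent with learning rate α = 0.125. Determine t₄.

-0.83203125

g′(t) = 6t + 5
Step 1: g′(-0.5) = 2; t₁ = -0.5 − 0.125·2 = -0.75
Step 2: g′(-0.75) = 0.5; t₂ = -0.75 − 0.125·0.5 = -0.8125
Step 3: g′(-0.8125) = 0.125; t₃ = -0.8125 − 0.125·0.125 = -0.828125
Step 4: g′(-0.828125) = 0.03125; t₄ = -0.828125 − 0.125·0.03125 = -0.83203125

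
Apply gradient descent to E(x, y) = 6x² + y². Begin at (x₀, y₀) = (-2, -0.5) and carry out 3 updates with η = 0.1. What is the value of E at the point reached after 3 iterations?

∇E = (12x, 2y)
(x₁, y₁) = (-2, -0.5) − 0.1·(-24, -1) = (0.4, -0.4)
(x₂, y₂) = (0.4, -0.4) − 0.1·(4.8, -0.8) = (-0.08, -0.32)
(x₃, y₃) = (-0.08, -0.32) − 0.1·(-0.96, -0.64) = (0.016, -0.256)
E(0.016, -0.256) = 0.067072

0.067072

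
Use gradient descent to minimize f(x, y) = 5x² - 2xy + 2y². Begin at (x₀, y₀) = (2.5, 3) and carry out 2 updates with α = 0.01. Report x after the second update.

∇f = (10x - 2y, -2x + 4y)
(x₁, y₁) = (2.5, 3) − 0.01·(19, 7) = (2.31, 2.93)
(x₂, y₂) = (2.31, 2.93) − 0.01·(17.24, 7.1) = (2.1376, 2.859)
x = 2.1376

2.1376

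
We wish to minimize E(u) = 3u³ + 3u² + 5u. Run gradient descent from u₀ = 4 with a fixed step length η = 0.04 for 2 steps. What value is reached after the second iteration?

E′(u) = 9u² + 6u + 5
u₁ = 4 − 0.04·173 = -2.92
u₂ = -2.92 − 0.04·64.2176 = -5.488704

-5.488704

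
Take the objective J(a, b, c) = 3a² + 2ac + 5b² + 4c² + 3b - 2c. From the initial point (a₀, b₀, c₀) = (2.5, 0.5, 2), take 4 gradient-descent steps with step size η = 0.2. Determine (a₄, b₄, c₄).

∇J = (6a + 2c, 10b + 3, 2a + 8c - 2)
(a₁, b₁, c₁) = (2.5, 0.5, 2) − 0.2·(19, 8, 19) = (-1.3, -1.1, -1.8)
(a₂, b₂, c₂) = (-1.3, -1.1, -1.8) − 0.2·(-11.4, -8, -19) = (0.98, 0.5, 2)
(a₃, b₃, c₃) = (0.98, 0.5, 2) − 0.2·(9.88, 8, 15.96) = (-0.996, -1.1, -1.192)
(a₄, b₄, c₄) = (-0.996, -1.1, -1.192) − 0.2·(-8.36, -8, -13.528) = (0.676, 0.5, 1.5136)

(0.676, 0.5, 1.5136)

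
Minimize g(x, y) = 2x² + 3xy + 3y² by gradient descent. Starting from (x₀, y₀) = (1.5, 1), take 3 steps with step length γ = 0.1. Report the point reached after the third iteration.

∇g = (4x + 3y, 3x + 6y)
Step 1: at (1.5, 1), ∇g = (9, 10.5) → (1.5, 1) − 0.1·(9, 10.5) = (0.6, -0.05)
Step 2: at (0.6, -0.05), ∇g = (2.25, 1.5) → (0.6, -0.05) − 0.1·(2.25, 1.5) = (0.375, -0.2)
Step 3: at (0.375, -0.2), ∇g = (0.9, -0.075) → (0.375, -0.2) − 0.1·(0.9, -0.075) = (0.285, -0.1925)

(0.285, -0.1925)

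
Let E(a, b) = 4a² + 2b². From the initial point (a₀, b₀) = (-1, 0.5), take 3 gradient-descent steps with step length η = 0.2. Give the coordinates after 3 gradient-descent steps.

∇E = (8a, 4b)
Step 1: at (-1, 0.5), ∇E = (-8, 2) → (-1, 0.5) − 0.2·(-8, 2) = (0.6, 0.1)
Step 2: at (0.6, 0.1), ∇E = (4.8, 0.4) → (0.6, 0.1) − 0.2·(4.8, 0.4) = (-0.36, 0.02)
Step 3: at (-0.36, 0.02), ∇E = (-2.88, 0.08) → (-0.36, 0.02) − 0.2·(-2.88, 0.08) = (0.216, 0.004)

(0.216, 0.004)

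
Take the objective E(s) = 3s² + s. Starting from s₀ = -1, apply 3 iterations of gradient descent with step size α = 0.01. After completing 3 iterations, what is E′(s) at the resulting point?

E′(s) = 6s + 1
s₁ = -1 − 0.01·(-5) = -0.95
s₂ = -0.95 − 0.01·(-4.7) = -0.903
s₃ = -0.903 − 0.01·(-4.418) = -0.85882
E′(s) at (-0.85882) = -4.15292

-4.15292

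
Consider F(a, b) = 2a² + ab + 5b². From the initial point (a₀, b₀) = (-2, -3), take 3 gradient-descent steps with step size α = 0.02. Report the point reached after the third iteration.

∇F = (4a + b, a + 10b)
Step 1: at (-2, -3), ∇F = (-11, -32) → (-2, -3) − 0.02·(-11, -32) = (-1.78, -2.36)
Step 2: at (-1.78, -2.36), ∇F = (-9.48, -25.38) → (-1.78, -2.36) − 0.02·(-9.48, -25.38) = (-1.5904, -1.8524)
Step 3: at (-1.5904, -1.8524), ∇F = (-8.214, -20.1144) → (-1.5904, -1.8524) − 0.02·(-8.214, -20.1144) = (-1.42612, -1.450112)

(-1.42612, -1.450112)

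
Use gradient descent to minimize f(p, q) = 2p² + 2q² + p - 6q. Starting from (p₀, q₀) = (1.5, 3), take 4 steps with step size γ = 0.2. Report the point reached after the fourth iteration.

∇f = (4p + 1, 4q - 6)
(p₁, q₁) = (1.5, 3) − 0.2·(7, 6) = (0.1, 1.8)
(p₂, q₂) = (0.1, 1.8) − 0.2·(1.4, 1.2) = (-0.18, 1.56)
(p₃, q₃) = (-0.18, 1.56) − 0.2·(0.28, 0.24) = (-0.236, 1.512)
(p₄, q₄) = (-0.236, 1.512) − 0.2·(0.056, 0.048) = (-0.2472, 1.5024)

(-0.2472, 1.5024)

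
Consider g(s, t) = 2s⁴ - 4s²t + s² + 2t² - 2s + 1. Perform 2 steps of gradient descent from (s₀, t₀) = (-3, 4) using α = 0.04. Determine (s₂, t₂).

(2.23771904, 4.751104)

∇g = (8s³ - 8st + 2s - 2, -4s² + 4t)
(s₁, t₁) = (-3, 4) − 0.04·(-128, -20) = (2.12, 4.8)
(s₂, t₂) = (2.12, 4.8) − 0.04·(-2.942976, 1.2224) = (2.23771904, 4.751104)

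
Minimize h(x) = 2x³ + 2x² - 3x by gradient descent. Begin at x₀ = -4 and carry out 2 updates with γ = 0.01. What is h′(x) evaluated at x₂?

183.221422871256

h′(x) = 6x² + 4x - 3
Step 1: h′(-4) = 77; x₁ = -4 − 0.01·77 = -4.77
Step 2: h′(-4.77) = 114.4374; x₂ = -4.77 − 0.01·114.4374 = -5.914374
h′(x) at (-5.914374) = 183.221422871256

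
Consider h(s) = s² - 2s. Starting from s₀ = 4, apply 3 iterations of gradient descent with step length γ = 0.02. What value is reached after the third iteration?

3.654208

h′(s) = 2s - 2
s₁ = 4 − 0.02·6 = 3.88
s₂ = 3.88 − 0.02·5.76 = 3.7648
s₃ = 3.7648 − 0.02·5.5296 = 3.654208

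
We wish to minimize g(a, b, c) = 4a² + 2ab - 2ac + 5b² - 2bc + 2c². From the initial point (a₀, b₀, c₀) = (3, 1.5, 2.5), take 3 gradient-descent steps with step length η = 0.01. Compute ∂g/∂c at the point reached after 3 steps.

∇g = (8a + 2b - 2c, 2a + 10b - 2c, -2a - 2b + 4c)
(a₁, b₁, c₁) = (3, 1.5, 2.5) − 0.01·(22, 16, 1) = (2.78, 1.34, 2.49)
(a₂, b₂, c₂) = (2.78, 1.34, 2.49) − 0.01·(19.94, 13.98, 1.72) = (2.5806, 1.2002, 2.4728)
(a₃, b₃, c₃) = (2.5806, 1.2002, 2.4728) − 0.01·(18.0996, 12.2176, 2.3296) = (2.399604, 1.078024, 2.449504)
∂g/∂c at (2.399604, 1.078024, 2.449504) = 2.84276

2.84276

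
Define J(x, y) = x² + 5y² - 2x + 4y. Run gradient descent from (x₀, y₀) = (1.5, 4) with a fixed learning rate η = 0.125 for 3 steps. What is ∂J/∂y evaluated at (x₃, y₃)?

∇J = (2x - 2, 10y + 4)
(x₁, y₁) = (1.5, 4) − 0.125·(1, 44) = (1.375, -1.5)
(x₂, y₂) = (1.375, -1.5) − 0.125·(0.75, -11) = (1.28125, -0.125)
(x₃, y₃) = (1.28125, -0.125) − 0.125·(0.5625, 2.75) = (1.2109375, -0.46875)
∂J/∂y at (1.2109375, -0.46875) = -0.6875

-0.6875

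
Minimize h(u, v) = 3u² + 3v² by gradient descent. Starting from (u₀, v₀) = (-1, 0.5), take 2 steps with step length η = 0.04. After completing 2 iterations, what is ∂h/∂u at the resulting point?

-3.4656

∇h = (6u, 6v)
Step 1: at (-1, 0.5), ∇h = (-6, 3) → (-1, 0.5) − 0.04·(-6, 3) = (-0.76, 0.38)
Step 2: at (-0.76, 0.38), ∇h = (-4.56, 2.28) → (-0.76, 0.38) − 0.04·(-4.56, 2.28) = (-0.5776, 0.2888)
∂h/∂u at (-0.5776, 0.2888) = -3.4656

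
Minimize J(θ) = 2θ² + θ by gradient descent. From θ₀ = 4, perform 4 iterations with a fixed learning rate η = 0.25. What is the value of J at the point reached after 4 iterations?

-0.125

J′(θ) = 4θ + 1
θ₁ = 4 − 0.25·17 = -0.25
θ₂ = -0.25 − 0.25·0 = -0.25
θ₃ = -0.25 − 0.25·0 = -0.25
θ₄ = -0.25 − 0.25·0 = -0.25
J(-0.25) = -0.125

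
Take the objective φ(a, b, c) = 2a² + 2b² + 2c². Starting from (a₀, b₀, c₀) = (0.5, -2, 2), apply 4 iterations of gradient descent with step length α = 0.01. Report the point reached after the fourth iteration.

∇φ = (4a, 4b, 4c)
Step 1: at (0.5, -2, 2), ∇φ = (2, -8, 8) → (0.5, -2, 2) − 0.01·(2, -8, 8) = (0.48, -1.92, 1.92)
Step 2: at (0.48, -1.92, 1.92), ∇φ = (1.92, -7.68, 7.68) → (0.48, -1.92, 1.92) − 0.01·(1.92, -7.68, 7.68) = (0.4608, -1.8432, 1.8432)
Step 3: at (0.4608, -1.8432, 1.8432), ∇φ = (1.8432, -7.3728, 7.3728) → (0.4608, -1.8432, 1.8432) − 0.01·(1.8432, -7.3728, 7.3728) = (0.442368, -1.769472, 1.769472)
Step 4: at (0.442368, -1.769472, 1.769472), ∇φ = (1.769472, -7.077888, 7.077888) → (0.442368, -1.769472, 1.769472) − 0.01·(1.769472, -7.077888, 7.077888) = (0.42467328, -1.69869312, 1.69869312)

(0.42467328, -1.69869312, 1.69869312)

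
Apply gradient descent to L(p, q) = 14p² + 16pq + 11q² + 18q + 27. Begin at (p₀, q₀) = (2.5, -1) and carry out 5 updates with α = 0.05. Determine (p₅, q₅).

∇L = (28p + 16q, 16p + 22q + 18)
Step 1: at (2.5, -1), ∇L = (54, 36) → (2.5, -1) − 0.05·(54, 36) = (-0.2, -2.8)
Step 2: at (-0.2, -2.8), ∇L = (-50.4, -46.8) → (-0.2, -2.8) − 0.05·(-50.4, -46.8) = (2.32, -0.46)
Step 3: at (2.32, -0.46), ∇L = (57.6, 45) → (2.32, -0.46) − 0.05·(57.6, 45) = (-0.56, -2.71)
Step 4: at (-0.56, -2.71), ∇L = (-59.04, -50.58) → (-0.56, -2.71) − 0.05·(-59.04, -50.58) = (2.392, -0.181)
Step 5: at (2.392, -0.181), ∇L = (64.08, 52.29) → (2.392, -0.181) − 0.05·(64.08, 52.29) = (-0.812, -2.7955)

(-0.812, -2.7955)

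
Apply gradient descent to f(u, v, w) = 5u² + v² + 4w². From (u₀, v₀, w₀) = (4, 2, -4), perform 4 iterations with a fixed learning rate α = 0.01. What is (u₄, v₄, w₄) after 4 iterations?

∇f = (10u, 2v, 8w)
Step 1: at (4, 2, -4), ∇f = (40, 4, -32) → (4, 2, -4) − 0.01·(40, 4, -32) = (3.6, 1.96, -3.68)
Step 2: at (3.6, 1.96, -3.68), ∇f = (36, 3.92, -29.44) → (3.6, 1.96, -3.68) − 0.01·(36, 3.92, -29.44) = (3.24, 1.9208, -3.3856)
Step 3: at (3.24, 1.9208, -3.3856), ∇f = (32.4, 3.8416, -27.0848) → (3.24, 1.9208, -3.3856) − 0.01·(32.4, 3.8416, -27.0848) = (2.916, 1.882384, -3.114752)
Step 4: at (2.916, 1.882384, -3.114752), ∇f = (29.16, 3.764768, -24.918016) → (2.916, 1.882384, -3.114752) − 0.01·(29.16, 3.764768, -24.918016) = (2.6244, 1.84473632, -2.86557184)

(2.6244, 1.84473632, -2.86557184)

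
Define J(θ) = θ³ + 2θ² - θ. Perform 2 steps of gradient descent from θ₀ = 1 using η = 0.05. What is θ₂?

0.5365

J′(θ) = 3θ² + 4θ - 1
θ₁ = 1 − 0.05·6 = 0.7
θ₂ = 0.7 − 0.05·3.27 = 0.5365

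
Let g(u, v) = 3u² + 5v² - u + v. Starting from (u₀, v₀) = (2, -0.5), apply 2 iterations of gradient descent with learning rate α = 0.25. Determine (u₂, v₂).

(0.625, -1)

∇g = (6u - 1, 10v + 1)
(u₁, v₁) = (2, -0.5) − 0.25·(11, -4) = (-0.75, 0.5)
(u₂, v₂) = (-0.75, 0.5) − 0.25·(-5.5, 6) = (0.625, -1)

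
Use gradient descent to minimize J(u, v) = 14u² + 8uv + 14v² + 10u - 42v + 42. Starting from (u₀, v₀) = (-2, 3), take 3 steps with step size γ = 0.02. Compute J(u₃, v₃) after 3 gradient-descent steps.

∇J = (28u + 8v + 10, 8u + 28v - 42)
(u₁, v₁) = (-2, 3) − 0.02·(-22, 26) = (-1.56, 2.48)
(u₂, v₂) = (-1.56, 2.48) − 0.02·(-13.84, 14.96) = (-1.2832, 2.1808)
(u₃, v₃) = (-1.2832, 2.1808) − 0.02·(-8.4832, 8.7968) = (-1.113536, 2.004864)
J(-1.113536, 2.004864) = 2.432635232256

2.432635232256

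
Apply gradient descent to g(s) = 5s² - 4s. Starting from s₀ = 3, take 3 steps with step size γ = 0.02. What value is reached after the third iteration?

1.7312

g′(s) = 10s - 4
s₁ = 3 − 0.02·26 = 2.48
s₂ = 2.48 − 0.02·20.8 = 2.064
s₃ = 2.064 − 0.02·16.64 = 1.7312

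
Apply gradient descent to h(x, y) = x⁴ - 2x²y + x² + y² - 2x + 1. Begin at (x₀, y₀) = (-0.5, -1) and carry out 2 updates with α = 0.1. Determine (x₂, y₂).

(0.22495, -0.5995)

∇h = (4x³ - 4xy + 2x - 2, -2x² + 2y)
(x₁, y₁) = (-0.5, -1) − 0.1·(-5.5, -2.5) = (0.05, -0.75)
(x₂, y₂) = (0.05, -0.75) − 0.1·(-1.7495, -1.505) = (0.22495, -0.5995)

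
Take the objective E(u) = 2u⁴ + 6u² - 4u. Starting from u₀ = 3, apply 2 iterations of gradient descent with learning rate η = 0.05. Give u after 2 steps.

E′(u) = 8u³ + 12u - 4
Step 1: E′(3) = 248; u₁ = 3 − 0.05·248 = -9.4
Step 2: E′(-9.4) = -6761.472; u₂ = -9.4 − 0.05·(-6761.472) = 328.6736

328.6736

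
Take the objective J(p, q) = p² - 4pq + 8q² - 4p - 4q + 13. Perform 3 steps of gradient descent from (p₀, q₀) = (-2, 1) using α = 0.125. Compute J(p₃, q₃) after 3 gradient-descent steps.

∇J = (2p - 4q - 4, -4p + 16q - 4)
Step 1: at (-2, 1), ∇J = (-12, 20) → (-2, 1) − 0.125·(-12, 20) = (-0.5, -1.5)
Step 2: at (-0.5, -1.5), ∇J = (1, -26) → (-0.5, -1.5) − 0.125·(1, -26) = (-0.625, 1.75)
Step 3: at (-0.625, 1.75), ∇J = (-12.25, 26.5) → (-0.625, 1.75) − 0.125·(-12.25, 26.5) = (0.90625, -1.5625)
J(0.90625, -1.5625) = 41.6416015625

41.6416015625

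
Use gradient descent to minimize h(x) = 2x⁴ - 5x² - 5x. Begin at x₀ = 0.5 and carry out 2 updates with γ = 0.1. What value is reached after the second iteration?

h′(x) = 8x³ - 10x - 5
x₁ = 0.5 − 0.1·(-9) = 1.4
x₂ = 1.4 − 0.1·2.952 = 1.1048

1.1048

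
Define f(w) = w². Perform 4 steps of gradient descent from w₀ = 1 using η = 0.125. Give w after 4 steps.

f′(w) = 2w
Step 1: f′(1) = 2; w₁ = 1 − 0.125·2 = 0.75
Step 2: f′(0.75) = 1.5; w₂ = 0.75 − 0.125·1.5 = 0.5625
Step 3: f′(0.5625) = 1.125; w₃ = 0.5625 − 0.125·1.125 = 0.421875
Step 4: f′(0.421875) = 0.84375; w₄ = 0.421875 − 0.125·0.84375 = 0.31640625

0.31640625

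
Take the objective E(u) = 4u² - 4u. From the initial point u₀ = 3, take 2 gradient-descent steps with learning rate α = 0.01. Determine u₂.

2.616

E′(u) = 8u - 4
Step 1: E′(3) = 20; u₁ = 3 − 0.01·20 = 2.8
Step 2: E′(2.8) = 18.4; u₂ = 2.8 − 0.01·18.4 = 2.616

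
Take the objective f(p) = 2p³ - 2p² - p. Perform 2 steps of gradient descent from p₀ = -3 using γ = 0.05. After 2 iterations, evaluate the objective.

-14802.48164208984375

f′(p) = 6p² - 4p - 1
p₁ = -3 − 0.05·65 = -6.25
p₂ = -6.25 − 0.05·258.375 = -19.16875
f(-19.16875) = -14802.48164208984375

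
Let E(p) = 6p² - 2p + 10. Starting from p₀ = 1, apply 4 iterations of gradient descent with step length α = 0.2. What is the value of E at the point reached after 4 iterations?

E′(p) = 12p - 2
Step 1: E′(1) = 10; p₁ = 1 − 0.2·10 = -1
Step 2: E′(-1) = -14; p₂ = -1 − 0.2·(-14) = 1.8
Step 3: E′(1.8) = 19.6; p₃ = 1.8 − 0.2·19.6 = -2.12
Step 4: E′(-2.12) = -27.44; p₄ = -2.12 − 0.2·(-27.44) = 3.368
E(3.368) = 71.324544

71.324544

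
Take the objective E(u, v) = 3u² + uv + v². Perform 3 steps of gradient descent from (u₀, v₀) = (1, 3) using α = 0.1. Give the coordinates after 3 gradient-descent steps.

(-0.259, 1.483)

∇E = (6u + v, u + 2v)
(u₁, v₁) = (1, 3) − 0.1·(9, 7) = (0.1, 2.3)
(u₂, v₂) = (0.1, 2.3) − 0.1·(2.9, 4.7) = (-0.19, 1.83)
(u₃, v₃) = (-0.19, 1.83) − 0.1·(0.69, 3.47) = (-0.259, 1.483)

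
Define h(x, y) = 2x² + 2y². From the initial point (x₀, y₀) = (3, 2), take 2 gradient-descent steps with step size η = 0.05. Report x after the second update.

∇h = (4x, 4y)
Step 1: at (3, 2), ∇h = (12, 8) → (3, 2) − 0.05·(12, 8) = (2.4, 1.6)
Step 2: at (2.4, 1.6), ∇h = (9.6, 6.4) → (2.4, 1.6) − 0.05·(9.6, 6.4) = (1.92, 1.28)
x = 1.92

1.92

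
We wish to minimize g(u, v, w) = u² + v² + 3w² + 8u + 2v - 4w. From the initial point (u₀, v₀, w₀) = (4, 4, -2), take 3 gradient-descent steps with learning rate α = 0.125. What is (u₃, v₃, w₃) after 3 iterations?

(-0.625, 1.109375, 0.625)

∇g = (2u + 8, 2v + 2, 6w - 4)
(u₁, v₁, w₁) = (4, 4, -2) − 0.125·(16, 10, -16) = (2, 2.75, 0)
(u₂, v₂, w₂) = (2, 2.75, 0) − 0.125·(12, 7.5, -4) = (0.5, 1.8125, 0.5)
(u₃, v₃, w₃) = (0.5, 1.8125, 0.5) − 0.125·(9, 5.625, -1) = (-0.625, 1.109375, 0.625)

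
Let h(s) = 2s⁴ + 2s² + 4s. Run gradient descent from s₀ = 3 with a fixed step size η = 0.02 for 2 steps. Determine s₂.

-0.88304896

h′(s) = 8s³ + 4s + 4
Step 1: h′(3) = 232; s₁ = 3 − 0.02·232 = -1.64
Step 2: h′(-1.64) = -37.847552; s₂ = -1.64 − 0.02·(-37.847552) = -0.88304896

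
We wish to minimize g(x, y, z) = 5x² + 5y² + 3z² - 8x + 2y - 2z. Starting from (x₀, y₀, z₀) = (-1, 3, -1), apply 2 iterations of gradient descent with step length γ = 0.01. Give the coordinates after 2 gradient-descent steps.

(-0.658, 2.392, -0.8448)

∇g = (10x - 8, 10y + 2, 6z - 2)
(x₁, y₁, z₁) = (-1, 3, -1) − 0.01·(-18, 32, -8) = (-0.82, 2.68, -0.92)
(x₂, y₂, z₂) = (-0.82, 2.68, -0.92) − 0.01·(-16.2, 28.8, -7.52) = (-0.658, 2.392, -0.8448)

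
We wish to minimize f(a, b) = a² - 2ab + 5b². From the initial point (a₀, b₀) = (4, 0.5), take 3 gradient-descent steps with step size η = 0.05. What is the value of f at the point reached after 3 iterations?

7.628816

∇f = (2a - 2b, -2a + 10b)
(a₁, b₁) = (4, 0.5) − 0.05·(7, -3) = (3.65, 0.65)
(a₂, b₂) = (3.65, 0.65) − 0.05·(6, -0.8) = (3.35, 0.69)
(a₃, b₃) = (3.35, 0.69) − 0.05·(5.32, 0.2) = (3.084, 0.68)
f(3.084, 0.68) = 7.628816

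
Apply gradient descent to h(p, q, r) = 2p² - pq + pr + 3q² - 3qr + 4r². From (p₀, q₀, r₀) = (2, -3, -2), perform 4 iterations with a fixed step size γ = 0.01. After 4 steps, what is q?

-2.48466246

∇h = (4p - q + r, -p + 6q - 3r, p - 3q + 8r)
Step 1: at (2, -3, -2), ∇h = (9, -14, -5) → (2, -3, -2) − 0.01·(9, -14, -5) = (1.91, -2.86, -1.95)
Step 2: at (1.91, -2.86, -1.95), ∇h = (8.55, -13.22, -5.11) → (1.91, -2.86, -1.95) − 0.01·(8.55, -13.22, -5.11) = (1.8245, -2.7278, -1.8989)
Step 3: at (1.8245, -2.7278, -1.8989), ∇h = (8.1269, -12.4946, -5.1833) → (1.8245, -2.7278, -1.8989) − 0.01·(8.1269, -12.4946, -5.1833) = (1.743231, -2.602854, -1.847067)
Step 4: at (1.743231, -2.602854, -1.847067), ∇h = (7.728711, -11.819154, -5.224743) → (1.743231, -2.602854, -1.847067) − 0.01·(7.728711, -11.819154, -5.224743) = (1.66594389, -2.48466246, -1.79481957)
q = -2.48466246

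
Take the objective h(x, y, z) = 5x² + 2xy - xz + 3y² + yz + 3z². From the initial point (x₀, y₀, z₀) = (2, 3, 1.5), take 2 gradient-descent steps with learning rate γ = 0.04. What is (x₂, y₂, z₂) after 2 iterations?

(0.4912, 1.44, 0.7944)

∇h = (10x + 2y - z, 2x + 6y + z, -x + y + 6z)
Step 1: at (2, 3, 1.5), ∇h = (24.5, 23.5, 10) → (2, 3, 1.5) − 0.04·(24.5, 23.5, 10) = (1.02, 2.06, 1.1)
Step 2: at (1.02, 2.06, 1.1), ∇h = (13.22, 15.5, 7.64) → (1.02, 2.06, 1.1) − 0.04·(13.22, 15.5, 7.64) = (0.4912, 1.44, 0.7944)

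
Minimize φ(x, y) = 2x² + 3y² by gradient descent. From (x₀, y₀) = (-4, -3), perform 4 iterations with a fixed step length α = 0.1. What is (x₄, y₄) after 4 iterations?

(-0.5184, -0.0768)

∇φ = (4x, 6y)
(x₁, y₁) = (-4, -3) − 0.1·(-16, -18) = (-2.4, -1.2)
(x₂, y₂) = (-2.4, -1.2) − 0.1·(-9.6, -7.2) = (-1.44, -0.48)
(x₃, y₃) = (-1.44, -0.48) − 0.1·(-5.76, -2.88) = (-0.864, -0.192)
(x₄, y₄) = (-0.864, -0.192) − 0.1·(-3.456, -1.152) = (-0.5184, -0.0768)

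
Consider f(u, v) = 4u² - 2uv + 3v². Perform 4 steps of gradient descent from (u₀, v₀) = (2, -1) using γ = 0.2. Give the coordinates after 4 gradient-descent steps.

∇f = (8u - 2v, -2u + 6v)
Step 1: at (2, -1), ∇f = (18, -10) → (2, -1) − 0.2·(18, -10) = (-1.6, 1)
Step 2: at (-1.6, 1), ∇f = (-14.8, 9.2) → (-1.6, 1) − 0.2·(-14.8, 9.2) = (1.36, -0.84)
Step 3: at (1.36, -0.84), ∇f = (12.56, -7.76) → (1.36, -0.84) − 0.2·(12.56, -7.76) = (-1.152, 0.712)
Step 4: at (-1.152, 0.712), ∇f = (-10.64, 6.576) → (-1.152, 0.712) − 0.2·(-10.64, 6.576) = (0.976, -0.6032)

(0.976, -0.6032)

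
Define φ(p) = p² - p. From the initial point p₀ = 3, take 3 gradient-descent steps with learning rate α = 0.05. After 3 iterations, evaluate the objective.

φ′(p) = 2p - 1
Step 1: φ′(3) = 5; p₁ = 3 − 0.05·5 = 2.75
Step 2: φ′(2.75) = 4.5; p₂ = 2.75 − 0.05·4.5 = 2.525
Step 3: φ′(2.525) = 4.05; p₃ = 2.525 − 0.05·4.05 = 2.3225
φ(2.3225) = 3.07150625

3.07150625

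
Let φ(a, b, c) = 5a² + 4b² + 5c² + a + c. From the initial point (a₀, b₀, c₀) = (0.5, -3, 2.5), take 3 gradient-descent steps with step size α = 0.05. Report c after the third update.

∇φ = (10a + 1, 8b, 10c + 1)
Step 1: at (0.5, -3, 2.5), ∇φ = (6, -24, 26) → (0.5, -3, 2.5) − 0.05·(6, -24, 26) = (0.2, -1.8, 1.2)
Step 2: at (0.2, -1.8, 1.2), ∇φ = (3, -14.4, 13) → (0.2, -1.8, 1.2) − 0.05·(3, -14.4, 13) = (0.05, -1.08, 0.55)
Step 3: at (0.05, -1.08, 0.55), ∇φ = (1.5, -8.64, 6.5) → (0.05, -1.08, 0.55) − 0.05·(1.5, -8.64, 6.5) = (-0.025, -0.648, 0.225)
c = 0.225

0.225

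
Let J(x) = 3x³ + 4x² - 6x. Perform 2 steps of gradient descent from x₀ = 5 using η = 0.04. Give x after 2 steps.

J′(x) = 9x² + 8x - 6
x₁ = 5 − 0.04·259 = -5.36
x₂ = -5.36 − 0.04·209.6864 = -13.747456

-13.747456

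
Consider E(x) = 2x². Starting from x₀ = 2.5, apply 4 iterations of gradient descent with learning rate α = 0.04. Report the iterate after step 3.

1.48176

E′(x) = 4x
Step 1: E′(2.5) = 10; x₁ = 2.5 − 0.04·10 = 2.1
Step 2: E′(2.1) = 8.4; x₂ = 2.1 − 0.04·8.4 = 1.764
Step 3: E′(1.764) = 7.056; x₃ = 1.764 − 0.04·7.056 = 1.48176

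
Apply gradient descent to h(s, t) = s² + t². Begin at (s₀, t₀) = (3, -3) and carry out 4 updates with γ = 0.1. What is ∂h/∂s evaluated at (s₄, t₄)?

2.4576

∇h = (2s, 2t)
Step 1: at (3, -3), ∇h = (6, -6) → (3, -3) − 0.1·(6, -6) = (2.4, -2.4)
Step 2: at (2.4, -2.4), ∇h = (4.8, -4.8) → (2.4, -2.4) − 0.1·(4.8, -4.8) = (1.92, -1.92)
Step 3: at (1.92, -1.92), ∇h = (3.84, -3.84) → (1.92, -1.92) − 0.1·(3.84, -3.84) = (1.536, -1.536)
Step 4: at (1.536, -1.536), ∇h = (3.072, -3.072) → (1.536, -1.536) − 0.1·(3.072, -3.072) = (1.2288, -1.2288)
∂h/∂s at (1.2288, -1.2288) = 2.4576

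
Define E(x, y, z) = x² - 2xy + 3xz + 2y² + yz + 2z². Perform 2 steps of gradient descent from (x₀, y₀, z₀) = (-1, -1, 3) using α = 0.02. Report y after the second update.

∇E = (2x - 2y + 3z, -2x + 4y + z, 3x + y + 4z)
(x₁, y₁, z₁) = (-1, -1, 3) − 0.02·(9, 1, 8) = (-1.18, -1.02, 2.84)
(x₂, y₂, z₂) = (-1.18, -1.02, 2.84) − 0.02·(8.2, 1.12, 6.8) = (-1.344, -1.0424, 2.704)
y = -1.0424

-1.0424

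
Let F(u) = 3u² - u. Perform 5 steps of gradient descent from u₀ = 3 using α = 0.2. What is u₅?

F′(u) = 6u - 1
u₁ = 3 − 0.2·17 = -0.4
u₂ = -0.4 − 0.2·(-3.4) = 0.28
u₃ = 0.28 − 0.2·0.68 = 0.144
u₄ = 0.144 − 0.2·(-0.136) = 0.1712
u₅ = 0.1712 − 0.2·0.0272 = 0.16576

0.16576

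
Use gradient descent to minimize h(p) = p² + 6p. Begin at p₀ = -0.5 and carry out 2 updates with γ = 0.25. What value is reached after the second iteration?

h′(p) = 2p + 6
Step 1: h′(-0.5) = 5; p₁ = -0.5 − 0.25·5 = -1.75
Step 2: h′(-1.75) = 2.5; p₂ = -1.75 − 0.25·2.5 = -2.375

-2.375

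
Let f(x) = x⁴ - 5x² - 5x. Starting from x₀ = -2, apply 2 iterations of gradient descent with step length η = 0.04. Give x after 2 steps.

-1.28000512

f′(x) = 4x³ - 10x - 5
x₁ = -2 − 0.04·(-17) = -1.32
x₂ = -1.32 − 0.04·(-0.999872) = -1.28000512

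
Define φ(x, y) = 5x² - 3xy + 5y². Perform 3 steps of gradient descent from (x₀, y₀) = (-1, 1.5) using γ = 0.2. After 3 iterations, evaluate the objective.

∇φ = (10x - 3y, -3x + 10y)
(x₁, y₁) = (-1, 1.5) − 0.2·(-14.5, 18) = (1.9, -2.1)
(x₂, y₂) = (1.9, -2.1) − 0.2·(25.3, -26.7) = (-3.16, 3.24)
(x₃, y₃) = (-3.16, 3.24) − 0.2·(-41.32, 41.88) = (5.104, -5.136)
φ(5.104, -5.136) = 340.788992

340.788992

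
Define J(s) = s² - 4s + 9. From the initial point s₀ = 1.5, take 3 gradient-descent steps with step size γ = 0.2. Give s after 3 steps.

J′(s) = 2s - 4
s₁ = 1.5 − 0.2·(-1) = 1.7
s₂ = 1.7 − 0.2·(-0.6) = 1.82
s₃ = 1.82 − 0.2·(-0.36) = 1.892

1.892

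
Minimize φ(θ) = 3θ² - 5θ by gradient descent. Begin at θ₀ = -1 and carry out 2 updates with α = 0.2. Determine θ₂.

φ′(θ) = 6θ - 5
θ₁ = -1 − 0.2·(-11) = 1.2
θ₂ = 1.2 − 0.2·2.2 = 0.76

0.76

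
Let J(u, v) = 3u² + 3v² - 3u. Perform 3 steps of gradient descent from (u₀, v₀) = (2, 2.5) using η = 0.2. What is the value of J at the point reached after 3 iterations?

∇J = (6u - 3, 6v)
Step 1: at (2, 2.5), ∇J = (9, 15) → (2, 2.5) − 0.2·(9, 15) = (0.2, -0.5)
Step 2: at (0.2, -0.5), ∇J = (-1.8, -3) → (0.2, -0.5) − 0.2·(-1.8, -3) = (0.56, 0.1)
Step 3: at (0.56, 0.1), ∇J = (0.36, 0.6) → (0.56, 0.1) − 0.2·(0.36, 0.6) = (0.488, -0.02)
J(0.488, -0.02) = -0.748368

-0.748368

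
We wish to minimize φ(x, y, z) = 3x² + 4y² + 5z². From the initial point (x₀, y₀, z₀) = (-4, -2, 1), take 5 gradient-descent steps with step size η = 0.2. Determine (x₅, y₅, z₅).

(0.00128, 0.15552, -1)

∇φ = (6x, 8y, 10z)
Step 1: at (-4, -2, 1), ∇φ = (-24, -16, 10) → (-4, -2, 1) − 0.2·(-24, -16, 10) = (0.8, 1.2, -1)
Step 2: at (0.8, 1.2, -1), ∇φ = (4.8, 9.6, -10) → (0.8, 1.2, -1) − 0.2·(4.8, 9.6, -10) = (-0.16, -0.72, 1)
Step 3: at (-0.16, -0.72, 1), ∇φ = (-0.96, -5.76, 10) → (-0.16, -0.72, 1) − 0.2·(-0.96, -5.76, 10) = (0.032, 0.432, -1)
Step 4: at (0.032, 0.432, -1), ∇φ = (0.192, 3.456, -10) → (0.032, 0.432, -1) − 0.2·(0.192, 3.456, -10) = (-0.0064, -0.2592, 1)
Step 5: at (-0.0064, -0.2592, 1), ∇φ = (-0.0384, -2.0736, 10) → (-0.0064, -0.2592, 1) − 0.2·(-0.0384, -2.0736, 10) = (0.00128, 0.15552, -1)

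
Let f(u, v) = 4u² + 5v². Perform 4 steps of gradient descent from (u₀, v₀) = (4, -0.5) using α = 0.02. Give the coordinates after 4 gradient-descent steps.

(1.99148544, -0.2048)

∇f = (8u, 10v)
(u₁, v₁) = (4, -0.5) − 0.02·(32, -5) = (3.36, -0.4)
(u₂, v₂) = (3.36, -0.4) − 0.02·(26.88, -4) = (2.8224, -0.32)
(u₃, v₃) = (2.8224, -0.32) − 0.02·(22.5792, -3.2) = (2.370816, -0.256)
(u₄, v₄) = (2.370816, -0.256) − 0.02·(18.966528, -2.56) = (1.99148544, -0.2048)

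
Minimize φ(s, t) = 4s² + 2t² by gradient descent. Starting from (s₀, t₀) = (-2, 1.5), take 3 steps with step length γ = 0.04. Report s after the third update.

∇φ = (8s, 4t)
(s₁, t₁) = (-2, 1.5) − 0.04·(-16, 6) = (-1.36, 1.26)
(s₂, t₂) = (-1.36, 1.26) − 0.04·(-10.88, 5.04) = (-0.9248, 1.0584)
(s₃, t₃) = (-0.9248, 1.0584) − 0.04·(-7.3984, 4.2336) = (-0.628864, 0.889056)
s = -0.628864

-0.628864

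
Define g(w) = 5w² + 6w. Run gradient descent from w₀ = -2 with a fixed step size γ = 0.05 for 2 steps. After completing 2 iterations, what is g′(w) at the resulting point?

g′(w) = 10w + 6
Step 1: g′(-2) = -14; w₁ = -2 − 0.05·(-14) = -1.3
Step 2: g′(-1.3) = -7; w₂ = -1.3 − 0.05·(-7) = -0.95
g′(w) at (-0.95) = -3.5

-3.5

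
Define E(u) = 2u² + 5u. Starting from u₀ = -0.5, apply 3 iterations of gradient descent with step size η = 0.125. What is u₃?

E′(u) = 4u + 5
Step 1: E′(-0.5) = 3; u₁ = -0.5 − 0.125·3 = -0.875
Step 2: E′(-0.875) = 1.5; u₂ = -0.875 − 0.125·1.5 = -1.0625
Step 3: E′(-1.0625) = 0.75; u₃ = -1.0625 − 0.125·0.75 = -1.15625

-1.15625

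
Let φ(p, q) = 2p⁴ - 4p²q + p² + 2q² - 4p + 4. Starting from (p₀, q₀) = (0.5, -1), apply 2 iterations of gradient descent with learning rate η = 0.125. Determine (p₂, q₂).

∇φ = (8p³ - 8pq + 2p - 4, -4p² + 4q)
Step 1: at (0.5, -1), ∇φ = (2, -5) → (0.5, -1) − 0.125·(2, -5) = (0.25, -0.375)
Step 2: at (0.25, -0.375), ∇φ = (-2.625, -1.75) → (0.25, -0.375) − 0.125·(-2.625, -1.75) = (0.578125, -0.15625)

(0.578125, -0.15625)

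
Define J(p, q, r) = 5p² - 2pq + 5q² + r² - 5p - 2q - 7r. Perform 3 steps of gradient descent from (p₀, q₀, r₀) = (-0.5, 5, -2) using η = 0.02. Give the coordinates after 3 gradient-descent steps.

(0.37472, 2.648832, -1.366048)

∇J = (10p - 2q - 5, -2p + 10q - 2, 2r - 7)
Step 1: at (-0.5, 5, -2), ∇J = (-20, 49, -11) → (-0.5, 5, -2) − 0.02·(-20, 49, -11) = (-0.1, 4.02, -1.78)
Step 2: at (-0.1, 4.02, -1.78), ∇J = (-14.04, 38.4, -10.56) → (-0.1, 4.02, -1.78) − 0.02·(-14.04, 38.4, -10.56) = (0.1808, 3.252, -1.5688)
Step 3: at (0.1808, 3.252, -1.5688), ∇J = (-9.696, 30.1584, -10.1376) → (0.1808, 3.252, -1.5688) − 0.02·(-9.696, 30.1584, -10.1376) = (0.37472, 2.648832, -1.366048)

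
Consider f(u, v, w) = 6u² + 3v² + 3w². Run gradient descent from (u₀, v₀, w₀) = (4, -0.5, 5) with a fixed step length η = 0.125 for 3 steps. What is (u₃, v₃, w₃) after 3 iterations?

∇f = (12u, 6v, 6w)
Step 1: at (4, -0.5, 5), ∇f = (48, -3, 30) → (4, -0.5, 5) − 0.125·(48, -3, 30) = (-2, -0.125, 1.25)
Step 2: at (-2, -0.125, 1.25), ∇f = (-24, -0.75, 7.5) → (-2, -0.125, 1.25) − 0.125·(-24, -0.75, 7.5) = (1, -0.03125, 0.3125)
Step 3: at (1, -0.03125, 0.3125), ∇f = (12, -0.1875, 1.875) → (1, -0.03125, 0.3125) − 0.125·(12, -0.1875, 1.875) = (-0.5, -0.0078125, 0.078125)

(-0.5, -0.0078125, 0.078125)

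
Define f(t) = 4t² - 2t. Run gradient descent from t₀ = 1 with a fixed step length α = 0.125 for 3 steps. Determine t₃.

f′(t) = 8t - 2
t₁ = 1 − 0.125·6 = 0.25
t₂ = 0.25 − 0.125·0 = 0.25
t₃ = 0.25 − 0.125·0 = 0.25

0.25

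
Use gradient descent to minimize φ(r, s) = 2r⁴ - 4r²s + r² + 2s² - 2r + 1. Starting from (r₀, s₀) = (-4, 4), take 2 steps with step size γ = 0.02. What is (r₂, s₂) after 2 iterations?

∇φ = (8r³ - 8rs + 2r - 2, -4r² + 4s)
Step 1: at (-4, 4), ∇φ = (-394, -48) → (-4, 4) − 0.02·(-394, -48) = (3.88, 4.96)
Step 2: at (3.88, 4.96), ∇φ = (319.090176, -40.3776) → (3.88, 4.96) − 0.02·(319.090176, -40.3776) = (-2.50180352, 5.767552)

(-2.50180352, 5.767552)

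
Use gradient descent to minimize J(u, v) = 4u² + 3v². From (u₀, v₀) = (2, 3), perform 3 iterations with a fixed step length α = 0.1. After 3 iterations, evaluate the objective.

∇J = (8u, 6v)
Step 1: at (2, 3), ∇J = (16, 18) → (2, 3) − 0.1·(16, 18) = (0.4, 1.2)
Step 2: at (0.4, 1.2), ∇J = (3.2, 7.2) → (0.4, 1.2) − 0.1·(3.2, 7.2) = (0.08, 0.48)
Step 3: at (0.08, 0.48), ∇J = (0.64, 2.88) → (0.08, 0.48) − 0.1·(0.64, 2.88) = (0.016, 0.192)
J(0.016, 0.192) = 0.111616

0.111616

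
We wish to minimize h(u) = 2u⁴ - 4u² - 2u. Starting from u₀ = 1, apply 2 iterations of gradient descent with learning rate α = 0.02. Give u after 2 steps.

1.06642176

h′(u) = 8u³ - 8u - 2
u₁ = 1 − 0.02·(-2) = 1.04
u₂ = 1.04 − 0.02·(-1.321088) = 1.06642176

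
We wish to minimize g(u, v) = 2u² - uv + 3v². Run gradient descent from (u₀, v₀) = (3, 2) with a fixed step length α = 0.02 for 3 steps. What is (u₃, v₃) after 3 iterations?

∇g = (4u - v, -u + 6v)
Step 1: at (3, 2), ∇g = (10, 9) → (3, 2) − 0.02·(10, 9) = (2.8, 1.82)
Step 2: at (2.8, 1.82), ∇g = (9.38, 8.12) → (2.8, 1.82) − 0.02·(9.38, 8.12) = (2.6124, 1.6576)
Step 3: at (2.6124, 1.6576), ∇g = (8.792, 7.3332) → (2.6124, 1.6576) − 0.02·(8.792, 7.3332) = (2.43656, 1.510936)

(2.43656, 1.510936)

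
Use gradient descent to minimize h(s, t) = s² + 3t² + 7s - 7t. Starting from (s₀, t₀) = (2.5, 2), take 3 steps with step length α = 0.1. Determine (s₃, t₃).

(-0.428, 1.22)

∇h = (2s + 7, 6t - 7)
(s₁, t₁) = (2.5, 2) − 0.1·(12, 5) = (1.3, 1.5)
(s₂, t₂) = (1.3, 1.5) − 0.1·(9.6, 2) = (0.34, 1.3)
(s₃, t₃) = (0.34, 1.3) − 0.1·(7.68, 0.8) = (-0.428, 1.22)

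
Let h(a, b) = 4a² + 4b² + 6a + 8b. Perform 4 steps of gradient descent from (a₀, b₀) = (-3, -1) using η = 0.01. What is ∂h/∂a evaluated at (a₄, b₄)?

∇h = (8a + 6, 8b + 8)
Step 1: at (-3, -1), ∇h = (-18, 0) → (-3, -1) − 0.01·(-18, 0) = (-2.82, -1)
Step 2: at (-2.82, -1), ∇h = (-16.56, 0) → (-2.82, -1) − 0.01·(-16.56, 0) = (-2.6544, -1)
Step 3: at (-2.6544, -1), ∇h = (-15.2352, 0) → (-2.6544, -1) − 0.01·(-15.2352, 0) = (-2.502048, -1)
Step 4: at (-2.502048, -1), ∇h = (-14.016384, 0) → (-2.502048, -1) − 0.01·(-14.016384, 0) = (-2.36188416, -1)
∂h/∂a at (-2.36188416, -1) = -12.89507328

-12.89507328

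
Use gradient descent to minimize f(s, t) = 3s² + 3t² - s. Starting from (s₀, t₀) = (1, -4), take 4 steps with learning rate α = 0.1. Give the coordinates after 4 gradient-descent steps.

∇f = (6s - 1, 6t)
(s₁, t₁) = (1, -4) − 0.1·(5, -24) = (0.5, -1.6)
(s₂, t₂) = (0.5, -1.6) − 0.1·(2, -9.6) = (0.3, -0.64)
(s₃, t₃) = (0.3, -0.64) − 0.1·(0.8, -3.84) = (0.22, -0.256)
(s₄, t₄) = (0.22, -0.256) − 0.1·(0.32, -1.536) = (0.188, -0.1024)

(0.188, -0.1024)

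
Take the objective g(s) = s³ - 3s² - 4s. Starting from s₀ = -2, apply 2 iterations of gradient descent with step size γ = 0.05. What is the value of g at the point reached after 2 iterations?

g′(s) = 3s² - 6s - 4
s₁ = -2 − 0.05·20 = -3
s₂ = -3 − 0.05·41 = -5.05
g(-5.05) = -185.095125

-185.095125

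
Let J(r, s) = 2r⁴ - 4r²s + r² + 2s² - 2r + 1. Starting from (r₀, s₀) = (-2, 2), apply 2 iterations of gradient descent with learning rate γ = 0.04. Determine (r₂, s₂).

(-0.68256256, 1.985664)

∇J = (8r³ - 8rs + 2r - 2, -4r² + 4s)
Step 1: at (-2, 2), ∇J = (-38, -8) → (-2, 2) − 0.04·(-38, -8) = (-0.48, 2.32)
Step 2: at (-0.48, 2.32), ∇J = (5.064064, 8.3584) → (-0.48, 2.32) − 0.04·(5.064064, 8.3584) = (-0.68256256, 1.985664)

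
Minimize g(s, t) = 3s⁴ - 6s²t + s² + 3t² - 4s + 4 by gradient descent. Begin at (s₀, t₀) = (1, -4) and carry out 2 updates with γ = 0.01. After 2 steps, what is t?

∇g = (12s³ - 12st + 2s - 4, -6s² + 6t)
(s₁, t₁) = (1, -4) − 0.01·(58, -30) = (0.42, -3.7)
(s₂, t₂) = (0.42, -3.7) − 0.01·(16.377056, -23.2584) = (0.25622944, -3.467416)
t = -3.467416

-3.467416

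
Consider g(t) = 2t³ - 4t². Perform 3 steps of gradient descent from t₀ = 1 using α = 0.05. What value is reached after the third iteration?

1.2322013

g′(t) = 6t² - 8t
Step 1: g′(1) = -2; t₁ = 1 − 0.05·(-2) = 1.1
Step 2: g′(1.1) = -1.54; t₂ = 1.1 − 0.05·(-1.54) = 1.177
Step 3: g′(1.177) = -1.104026; t₃ = 1.177 − 0.05·(-1.104026) = 1.2322013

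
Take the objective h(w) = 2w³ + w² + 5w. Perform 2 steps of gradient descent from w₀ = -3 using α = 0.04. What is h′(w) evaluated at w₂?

735.485755068416

h′(w) = 6w² + 2w + 5
w₁ = -3 − 0.04·53 = -5.12
w₂ = -5.12 − 0.04·152.0464 = -11.201856
h′(w) at (-11.201856) = 735.485755068416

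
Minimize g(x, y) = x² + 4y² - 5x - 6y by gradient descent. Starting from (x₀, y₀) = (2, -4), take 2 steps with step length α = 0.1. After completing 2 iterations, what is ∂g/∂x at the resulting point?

-0.64

∇g = (2x - 5, 8y - 6)
Step 1: at (2, -4), ∇g = (-1, -38) → (2, -4) − 0.1·(-1, -38) = (2.1, -0.2)
Step 2: at (2.1, -0.2), ∇g = (-0.8, -7.6) → (2.1, -0.2) − 0.1·(-0.8, -7.6) = (2.18, 0.56)
∂g/∂x at (2.18, 0.56) = -0.64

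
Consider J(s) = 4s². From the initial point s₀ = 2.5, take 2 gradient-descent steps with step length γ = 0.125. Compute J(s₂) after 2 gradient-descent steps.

J′(s) = 8s
Step 1: J′(2.5) = 20; s₁ = 2.5 − 0.125·20 = 0
Step 2: J′(0) = 0; s₂ = 0 − 0.125·0 = 0
J(0) = 0

0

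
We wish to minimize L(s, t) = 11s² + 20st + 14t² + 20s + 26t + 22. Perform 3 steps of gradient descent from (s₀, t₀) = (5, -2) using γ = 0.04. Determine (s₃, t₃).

(0.85216, -3.41632)

∇L = (22s + 20t + 20, 20s + 28t + 26)
(s₁, t₁) = (5, -2) − 0.04·(90, 70) = (1.4, -4.8)
(s₂, t₂) = (1.4, -4.8) − 0.04·(-45.2, -80.4) = (3.208, -1.584)
(s₃, t₃) = (3.208, -1.584) − 0.04·(58.896, 45.808) = (0.85216, -3.41632)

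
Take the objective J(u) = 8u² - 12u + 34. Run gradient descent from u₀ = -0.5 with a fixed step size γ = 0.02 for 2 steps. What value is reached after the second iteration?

J′(u) = 16u - 12
Step 1: J′(-0.5) = -20; u₁ = -0.5 − 0.02·(-20) = -0.1
Step 2: J′(-0.1) = -13.6; u₂ = -0.1 − 0.02·(-13.6) = 0.172

0.172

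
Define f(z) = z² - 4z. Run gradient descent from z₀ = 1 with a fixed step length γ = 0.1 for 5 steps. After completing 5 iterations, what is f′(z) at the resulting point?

f′(z) = 2z - 4
z₁ = 1 − 0.1·(-2) = 1.2
z₂ = 1.2 − 0.1·(-1.6) = 1.36
z₃ = 1.36 − 0.1·(-1.28) = 1.488
z₄ = 1.488 − 0.1·(-1.024) = 1.5904
z₅ = 1.5904 − 0.1·(-0.8192) = 1.67232
f′(z) at (1.67232) = -0.65536

-0.65536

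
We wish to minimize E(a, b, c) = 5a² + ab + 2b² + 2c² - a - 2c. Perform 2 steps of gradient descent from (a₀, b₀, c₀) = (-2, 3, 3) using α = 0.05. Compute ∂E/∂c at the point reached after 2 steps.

6.4

∇E = (10a + b - 1, a + 4b, 4c - 2)
Step 1: at (-2, 3, 3), ∇E = (-18, 10, 10) → (-2, 3, 3) − 0.05·(-18, 10, 10) = (-1.1, 2.5, 2.5)
Step 2: at (-1.1, 2.5, 2.5), ∇E = (-9.5, 8.9, 8) → (-1.1, 2.5, 2.5) − 0.05·(-9.5, 8.9, 8) = (-0.625, 2.055, 2.1)
∂E/∂c at (-0.625, 2.055, 2.1) = 6.4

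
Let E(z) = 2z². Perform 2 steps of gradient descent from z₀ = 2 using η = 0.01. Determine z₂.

1.8432

E′(z) = 4z
Step 1: E′(2) = 8; z₁ = 2 − 0.01·8 = 1.92
Step 2: E′(1.92) = 7.68; z₂ = 1.92 − 0.01·7.68 = 1.8432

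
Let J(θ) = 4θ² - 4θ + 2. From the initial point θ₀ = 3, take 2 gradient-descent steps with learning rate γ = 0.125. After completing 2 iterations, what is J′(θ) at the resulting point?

0

J′(θ) = 8θ - 4
θ₁ = 3 − 0.125·20 = 0.5
θ₂ = 0.5 − 0.125·0 = 0.5
J′(θ) at (0.5) = 0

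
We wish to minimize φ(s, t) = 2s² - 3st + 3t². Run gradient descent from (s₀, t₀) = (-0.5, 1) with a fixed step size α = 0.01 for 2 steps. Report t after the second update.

0.856

∇φ = (4s - 3t, -3s + 6t)
(s₁, t₁) = (-0.5, 1) − 0.01·(-5, 7.5) = (-0.45, 0.925)
(s₂, t₂) = (-0.45, 0.925) − 0.01·(-4.575, 6.9) = (-0.40425, 0.856)
t = 0.856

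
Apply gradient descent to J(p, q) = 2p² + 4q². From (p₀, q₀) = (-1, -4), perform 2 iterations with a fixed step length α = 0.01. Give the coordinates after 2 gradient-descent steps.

(-0.9216, -3.3856)

∇J = (4p, 8q)
Step 1: at (-1, -4), ∇J = (-4, -32) → (-1, -4) − 0.01·(-4, -32) = (-0.96, -3.68)
Step 2: at (-0.96, -3.68), ∇J = (-3.84, -29.44) → (-0.96, -3.68) − 0.01·(-3.84, -29.44) = (-0.9216, -3.3856)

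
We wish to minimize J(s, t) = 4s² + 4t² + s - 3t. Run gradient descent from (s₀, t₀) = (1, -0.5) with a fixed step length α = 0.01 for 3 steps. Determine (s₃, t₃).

(0.751024, -0.306352)

∇J = (8s + 1, 8t - 3)
Step 1: at (1, -0.5), ∇J = (9, -7) → (1, -0.5) − 0.01·(9, -7) = (0.91, -0.43)
Step 2: at (0.91, -0.43), ∇J = (8.28, -6.44) → (0.91, -0.43) − 0.01·(8.28, -6.44) = (0.8272, -0.3656)
Step 3: at (0.8272, -0.3656), ∇J = (7.6176, -5.9248) → (0.8272, -0.3656) − 0.01·(7.6176, -5.9248) = (0.751024, -0.306352)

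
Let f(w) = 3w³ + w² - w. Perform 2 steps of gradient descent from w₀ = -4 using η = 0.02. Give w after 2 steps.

f′(w) = 9w² + 2w - 1
Step 1: f′(-4) = 135; w₁ = -4 − 0.02·135 = -6.7
Step 2: f′(-6.7) = 389.61; w₂ = -6.7 − 0.02·389.61 = -14.4922

-14.4922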